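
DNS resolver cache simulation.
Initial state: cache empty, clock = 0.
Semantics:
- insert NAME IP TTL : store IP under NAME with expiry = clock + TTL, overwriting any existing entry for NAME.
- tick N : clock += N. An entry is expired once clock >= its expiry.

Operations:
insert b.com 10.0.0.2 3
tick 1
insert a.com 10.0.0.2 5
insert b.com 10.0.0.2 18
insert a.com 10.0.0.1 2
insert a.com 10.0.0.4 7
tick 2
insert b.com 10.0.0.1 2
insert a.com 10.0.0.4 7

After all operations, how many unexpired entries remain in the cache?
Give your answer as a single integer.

Answer: 2

Derivation:
Op 1: insert b.com -> 10.0.0.2 (expiry=0+3=3). clock=0
Op 2: tick 1 -> clock=1.
Op 3: insert a.com -> 10.0.0.2 (expiry=1+5=6). clock=1
Op 4: insert b.com -> 10.0.0.2 (expiry=1+18=19). clock=1
Op 5: insert a.com -> 10.0.0.1 (expiry=1+2=3). clock=1
Op 6: insert a.com -> 10.0.0.4 (expiry=1+7=8). clock=1
Op 7: tick 2 -> clock=3.
Op 8: insert b.com -> 10.0.0.1 (expiry=3+2=5). clock=3
Op 9: insert a.com -> 10.0.0.4 (expiry=3+7=10). clock=3
Final cache (unexpired): {a.com,b.com} -> size=2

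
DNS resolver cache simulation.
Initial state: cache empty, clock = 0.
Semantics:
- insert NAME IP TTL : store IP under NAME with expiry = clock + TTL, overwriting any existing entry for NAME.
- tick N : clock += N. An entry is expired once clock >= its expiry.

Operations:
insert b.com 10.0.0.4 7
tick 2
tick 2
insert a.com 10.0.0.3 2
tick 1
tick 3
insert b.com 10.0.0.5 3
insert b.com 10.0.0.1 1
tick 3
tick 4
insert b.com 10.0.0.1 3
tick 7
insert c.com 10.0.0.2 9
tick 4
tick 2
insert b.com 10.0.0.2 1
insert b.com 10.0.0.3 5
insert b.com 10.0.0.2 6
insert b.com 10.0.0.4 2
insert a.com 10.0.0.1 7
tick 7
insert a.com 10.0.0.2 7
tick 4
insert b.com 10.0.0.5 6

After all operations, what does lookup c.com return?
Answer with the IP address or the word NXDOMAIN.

Op 1: insert b.com -> 10.0.0.4 (expiry=0+7=7). clock=0
Op 2: tick 2 -> clock=2.
Op 3: tick 2 -> clock=4.
Op 4: insert a.com -> 10.0.0.3 (expiry=4+2=6). clock=4
Op 5: tick 1 -> clock=5.
Op 6: tick 3 -> clock=8. purged={a.com,b.com}
Op 7: insert b.com -> 10.0.0.5 (expiry=8+3=11). clock=8
Op 8: insert b.com -> 10.0.0.1 (expiry=8+1=9). clock=8
Op 9: tick 3 -> clock=11. purged={b.com}
Op 10: tick 4 -> clock=15.
Op 11: insert b.com -> 10.0.0.1 (expiry=15+3=18). clock=15
Op 12: tick 7 -> clock=22. purged={b.com}
Op 13: insert c.com -> 10.0.0.2 (expiry=22+9=31). clock=22
Op 14: tick 4 -> clock=26.
Op 15: tick 2 -> clock=28.
Op 16: insert b.com -> 10.0.0.2 (expiry=28+1=29). clock=28
Op 17: insert b.com -> 10.0.0.3 (expiry=28+5=33). clock=28
Op 18: insert b.com -> 10.0.0.2 (expiry=28+6=34). clock=28
Op 19: insert b.com -> 10.0.0.4 (expiry=28+2=30). clock=28
Op 20: insert a.com -> 10.0.0.1 (expiry=28+7=35). clock=28
Op 21: tick 7 -> clock=35. purged={a.com,b.com,c.com}
Op 22: insert a.com -> 10.0.0.2 (expiry=35+7=42). clock=35
Op 23: tick 4 -> clock=39.
Op 24: insert b.com -> 10.0.0.5 (expiry=39+6=45). clock=39
lookup c.com: not in cache (expired or never inserted)

Answer: NXDOMAIN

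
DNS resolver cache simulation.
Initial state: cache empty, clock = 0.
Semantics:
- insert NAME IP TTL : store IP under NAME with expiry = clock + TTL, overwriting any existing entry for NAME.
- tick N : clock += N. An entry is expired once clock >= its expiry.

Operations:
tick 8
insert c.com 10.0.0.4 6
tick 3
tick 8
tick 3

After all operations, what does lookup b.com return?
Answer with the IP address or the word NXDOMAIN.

Answer: NXDOMAIN

Derivation:
Op 1: tick 8 -> clock=8.
Op 2: insert c.com -> 10.0.0.4 (expiry=8+6=14). clock=8
Op 3: tick 3 -> clock=11.
Op 4: tick 8 -> clock=19. purged={c.com}
Op 5: tick 3 -> clock=22.
lookup b.com: not in cache (expired or never inserted)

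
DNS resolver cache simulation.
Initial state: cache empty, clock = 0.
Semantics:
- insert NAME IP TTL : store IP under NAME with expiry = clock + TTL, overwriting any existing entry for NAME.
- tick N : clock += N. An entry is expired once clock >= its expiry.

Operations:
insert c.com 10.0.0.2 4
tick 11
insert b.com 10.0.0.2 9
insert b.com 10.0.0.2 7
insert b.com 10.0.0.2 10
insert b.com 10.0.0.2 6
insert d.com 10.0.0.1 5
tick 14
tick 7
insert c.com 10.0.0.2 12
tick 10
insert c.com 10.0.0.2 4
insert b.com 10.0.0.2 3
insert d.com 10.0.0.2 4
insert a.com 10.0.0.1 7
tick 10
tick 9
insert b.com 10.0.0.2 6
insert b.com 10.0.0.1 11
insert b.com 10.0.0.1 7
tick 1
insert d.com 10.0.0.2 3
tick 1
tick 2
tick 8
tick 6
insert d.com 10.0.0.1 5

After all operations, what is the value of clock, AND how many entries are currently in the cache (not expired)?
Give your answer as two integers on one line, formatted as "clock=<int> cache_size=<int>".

Op 1: insert c.com -> 10.0.0.2 (expiry=0+4=4). clock=0
Op 2: tick 11 -> clock=11. purged={c.com}
Op 3: insert b.com -> 10.0.0.2 (expiry=11+9=20). clock=11
Op 4: insert b.com -> 10.0.0.2 (expiry=11+7=18). clock=11
Op 5: insert b.com -> 10.0.0.2 (expiry=11+10=21). clock=11
Op 6: insert b.com -> 10.0.0.2 (expiry=11+6=17). clock=11
Op 7: insert d.com -> 10.0.0.1 (expiry=11+5=16). clock=11
Op 8: tick 14 -> clock=25. purged={b.com,d.com}
Op 9: tick 7 -> clock=32.
Op 10: insert c.com -> 10.0.0.2 (expiry=32+12=44). clock=32
Op 11: tick 10 -> clock=42.
Op 12: insert c.com -> 10.0.0.2 (expiry=42+4=46). clock=42
Op 13: insert b.com -> 10.0.0.2 (expiry=42+3=45). clock=42
Op 14: insert d.com -> 10.0.0.2 (expiry=42+4=46). clock=42
Op 15: insert a.com -> 10.0.0.1 (expiry=42+7=49). clock=42
Op 16: tick 10 -> clock=52. purged={a.com,b.com,c.com,d.com}
Op 17: tick 9 -> clock=61.
Op 18: insert b.com -> 10.0.0.2 (expiry=61+6=67). clock=61
Op 19: insert b.com -> 10.0.0.1 (expiry=61+11=72). clock=61
Op 20: insert b.com -> 10.0.0.1 (expiry=61+7=68). clock=61
Op 21: tick 1 -> clock=62.
Op 22: insert d.com -> 10.0.0.2 (expiry=62+3=65). clock=62
Op 23: tick 1 -> clock=63.
Op 24: tick 2 -> clock=65. purged={d.com}
Op 25: tick 8 -> clock=73. purged={b.com}
Op 26: tick 6 -> clock=79.
Op 27: insert d.com -> 10.0.0.1 (expiry=79+5=84). clock=79
Final clock = 79
Final cache (unexpired): {d.com} -> size=1

Answer: clock=79 cache_size=1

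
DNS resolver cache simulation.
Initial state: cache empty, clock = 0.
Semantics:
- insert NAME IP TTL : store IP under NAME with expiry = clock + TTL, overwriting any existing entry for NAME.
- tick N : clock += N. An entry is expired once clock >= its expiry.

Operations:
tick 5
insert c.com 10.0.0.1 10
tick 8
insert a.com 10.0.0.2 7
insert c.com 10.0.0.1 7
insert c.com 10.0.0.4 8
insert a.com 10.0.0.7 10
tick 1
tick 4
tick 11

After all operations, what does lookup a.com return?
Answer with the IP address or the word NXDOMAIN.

Answer: NXDOMAIN

Derivation:
Op 1: tick 5 -> clock=5.
Op 2: insert c.com -> 10.0.0.1 (expiry=5+10=15). clock=5
Op 3: tick 8 -> clock=13.
Op 4: insert a.com -> 10.0.0.2 (expiry=13+7=20). clock=13
Op 5: insert c.com -> 10.0.0.1 (expiry=13+7=20). clock=13
Op 6: insert c.com -> 10.0.0.4 (expiry=13+8=21). clock=13
Op 7: insert a.com -> 10.0.0.7 (expiry=13+10=23). clock=13
Op 8: tick 1 -> clock=14.
Op 9: tick 4 -> clock=18.
Op 10: tick 11 -> clock=29. purged={a.com,c.com}
lookup a.com: not in cache (expired or never inserted)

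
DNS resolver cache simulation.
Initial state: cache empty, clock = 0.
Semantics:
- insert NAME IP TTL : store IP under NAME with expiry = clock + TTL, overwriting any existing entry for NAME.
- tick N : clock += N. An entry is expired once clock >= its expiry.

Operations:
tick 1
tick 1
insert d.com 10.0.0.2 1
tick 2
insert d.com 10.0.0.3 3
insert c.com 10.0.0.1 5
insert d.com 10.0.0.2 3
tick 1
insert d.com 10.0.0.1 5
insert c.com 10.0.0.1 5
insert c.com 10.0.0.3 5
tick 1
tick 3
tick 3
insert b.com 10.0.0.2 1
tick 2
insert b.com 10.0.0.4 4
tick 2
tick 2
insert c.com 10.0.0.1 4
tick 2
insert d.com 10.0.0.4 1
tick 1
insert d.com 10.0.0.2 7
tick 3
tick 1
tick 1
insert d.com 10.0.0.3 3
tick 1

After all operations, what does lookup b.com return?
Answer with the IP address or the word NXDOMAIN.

Op 1: tick 1 -> clock=1.
Op 2: tick 1 -> clock=2.
Op 3: insert d.com -> 10.0.0.2 (expiry=2+1=3). clock=2
Op 4: tick 2 -> clock=4. purged={d.com}
Op 5: insert d.com -> 10.0.0.3 (expiry=4+3=7). clock=4
Op 6: insert c.com -> 10.0.0.1 (expiry=4+5=9). clock=4
Op 7: insert d.com -> 10.0.0.2 (expiry=4+3=7). clock=4
Op 8: tick 1 -> clock=5.
Op 9: insert d.com -> 10.0.0.1 (expiry=5+5=10). clock=5
Op 10: insert c.com -> 10.0.0.1 (expiry=5+5=10). clock=5
Op 11: insert c.com -> 10.0.0.3 (expiry=5+5=10). clock=5
Op 12: tick 1 -> clock=6.
Op 13: tick 3 -> clock=9.
Op 14: tick 3 -> clock=12. purged={c.com,d.com}
Op 15: insert b.com -> 10.0.0.2 (expiry=12+1=13). clock=12
Op 16: tick 2 -> clock=14. purged={b.com}
Op 17: insert b.com -> 10.0.0.4 (expiry=14+4=18). clock=14
Op 18: tick 2 -> clock=16.
Op 19: tick 2 -> clock=18. purged={b.com}
Op 20: insert c.com -> 10.0.0.1 (expiry=18+4=22). clock=18
Op 21: tick 2 -> clock=20.
Op 22: insert d.com -> 10.0.0.4 (expiry=20+1=21). clock=20
Op 23: tick 1 -> clock=21. purged={d.com}
Op 24: insert d.com -> 10.0.0.2 (expiry=21+7=28). clock=21
Op 25: tick 3 -> clock=24. purged={c.com}
Op 26: tick 1 -> clock=25.
Op 27: tick 1 -> clock=26.
Op 28: insert d.com -> 10.0.0.3 (expiry=26+3=29). clock=26
Op 29: tick 1 -> clock=27.
lookup b.com: not in cache (expired or never inserted)

Answer: NXDOMAIN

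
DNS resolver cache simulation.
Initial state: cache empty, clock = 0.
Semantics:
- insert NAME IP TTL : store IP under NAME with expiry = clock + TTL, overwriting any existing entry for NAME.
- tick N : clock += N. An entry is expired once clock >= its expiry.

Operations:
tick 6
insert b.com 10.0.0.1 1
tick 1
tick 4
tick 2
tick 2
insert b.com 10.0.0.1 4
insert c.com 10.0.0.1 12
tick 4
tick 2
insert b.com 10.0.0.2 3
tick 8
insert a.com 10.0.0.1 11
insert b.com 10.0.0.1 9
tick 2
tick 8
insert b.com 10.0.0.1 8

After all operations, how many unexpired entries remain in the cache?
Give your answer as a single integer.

Answer: 2

Derivation:
Op 1: tick 6 -> clock=6.
Op 2: insert b.com -> 10.0.0.1 (expiry=6+1=7). clock=6
Op 3: tick 1 -> clock=7. purged={b.com}
Op 4: tick 4 -> clock=11.
Op 5: tick 2 -> clock=13.
Op 6: tick 2 -> clock=15.
Op 7: insert b.com -> 10.0.0.1 (expiry=15+4=19). clock=15
Op 8: insert c.com -> 10.0.0.1 (expiry=15+12=27). clock=15
Op 9: tick 4 -> clock=19. purged={b.com}
Op 10: tick 2 -> clock=21.
Op 11: insert b.com -> 10.0.0.2 (expiry=21+3=24). clock=21
Op 12: tick 8 -> clock=29. purged={b.com,c.com}
Op 13: insert a.com -> 10.0.0.1 (expiry=29+11=40). clock=29
Op 14: insert b.com -> 10.0.0.1 (expiry=29+9=38). clock=29
Op 15: tick 2 -> clock=31.
Op 16: tick 8 -> clock=39. purged={b.com}
Op 17: insert b.com -> 10.0.0.1 (expiry=39+8=47). clock=39
Final cache (unexpired): {a.com,b.com} -> size=2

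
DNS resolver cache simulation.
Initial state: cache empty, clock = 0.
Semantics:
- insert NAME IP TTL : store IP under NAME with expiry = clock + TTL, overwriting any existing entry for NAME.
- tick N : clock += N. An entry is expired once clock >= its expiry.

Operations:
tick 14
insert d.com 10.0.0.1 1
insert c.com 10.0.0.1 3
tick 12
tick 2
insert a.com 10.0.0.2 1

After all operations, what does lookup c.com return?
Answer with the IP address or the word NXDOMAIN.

Op 1: tick 14 -> clock=14.
Op 2: insert d.com -> 10.0.0.1 (expiry=14+1=15). clock=14
Op 3: insert c.com -> 10.0.0.1 (expiry=14+3=17). clock=14
Op 4: tick 12 -> clock=26. purged={c.com,d.com}
Op 5: tick 2 -> clock=28.
Op 6: insert a.com -> 10.0.0.2 (expiry=28+1=29). clock=28
lookup c.com: not in cache (expired or never inserted)

Answer: NXDOMAIN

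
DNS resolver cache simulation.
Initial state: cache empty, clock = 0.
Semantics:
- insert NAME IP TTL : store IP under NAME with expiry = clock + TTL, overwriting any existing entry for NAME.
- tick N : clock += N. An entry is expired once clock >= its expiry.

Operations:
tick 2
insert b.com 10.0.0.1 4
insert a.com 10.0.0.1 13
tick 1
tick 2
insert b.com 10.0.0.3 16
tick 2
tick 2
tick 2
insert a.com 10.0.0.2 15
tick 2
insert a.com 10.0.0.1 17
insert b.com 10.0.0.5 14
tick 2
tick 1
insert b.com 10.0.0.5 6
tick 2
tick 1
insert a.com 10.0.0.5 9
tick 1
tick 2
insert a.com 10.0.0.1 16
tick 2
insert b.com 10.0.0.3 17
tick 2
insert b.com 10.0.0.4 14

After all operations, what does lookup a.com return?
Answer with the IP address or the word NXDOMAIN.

Answer: 10.0.0.1

Derivation:
Op 1: tick 2 -> clock=2.
Op 2: insert b.com -> 10.0.0.1 (expiry=2+4=6). clock=2
Op 3: insert a.com -> 10.0.0.1 (expiry=2+13=15). clock=2
Op 4: tick 1 -> clock=3.
Op 5: tick 2 -> clock=5.
Op 6: insert b.com -> 10.0.0.3 (expiry=5+16=21). clock=5
Op 7: tick 2 -> clock=7.
Op 8: tick 2 -> clock=9.
Op 9: tick 2 -> clock=11.
Op 10: insert a.com -> 10.0.0.2 (expiry=11+15=26). clock=11
Op 11: tick 2 -> clock=13.
Op 12: insert a.com -> 10.0.0.1 (expiry=13+17=30). clock=13
Op 13: insert b.com -> 10.0.0.5 (expiry=13+14=27). clock=13
Op 14: tick 2 -> clock=15.
Op 15: tick 1 -> clock=16.
Op 16: insert b.com -> 10.0.0.5 (expiry=16+6=22). clock=16
Op 17: tick 2 -> clock=18.
Op 18: tick 1 -> clock=19.
Op 19: insert a.com -> 10.0.0.5 (expiry=19+9=28). clock=19
Op 20: tick 1 -> clock=20.
Op 21: tick 2 -> clock=22. purged={b.com}
Op 22: insert a.com -> 10.0.0.1 (expiry=22+16=38). clock=22
Op 23: tick 2 -> clock=24.
Op 24: insert b.com -> 10.0.0.3 (expiry=24+17=41). clock=24
Op 25: tick 2 -> clock=26.
Op 26: insert b.com -> 10.0.0.4 (expiry=26+14=40). clock=26
lookup a.com: present, ip=10.0.0.1 expiry=38 > clock=26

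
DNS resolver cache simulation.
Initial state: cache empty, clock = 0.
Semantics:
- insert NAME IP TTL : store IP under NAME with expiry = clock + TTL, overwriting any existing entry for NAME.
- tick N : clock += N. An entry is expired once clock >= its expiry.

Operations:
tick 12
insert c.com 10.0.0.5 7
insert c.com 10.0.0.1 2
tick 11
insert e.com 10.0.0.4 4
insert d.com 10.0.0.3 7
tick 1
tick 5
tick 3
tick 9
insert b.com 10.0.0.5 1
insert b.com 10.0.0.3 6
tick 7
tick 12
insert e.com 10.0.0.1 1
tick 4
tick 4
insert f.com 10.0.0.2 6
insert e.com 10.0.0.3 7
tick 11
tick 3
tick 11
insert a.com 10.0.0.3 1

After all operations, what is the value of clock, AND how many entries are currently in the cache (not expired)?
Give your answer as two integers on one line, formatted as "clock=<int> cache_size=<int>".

Answer: clock=93 cache_size=1

Derivation:
Op 1: tick 12 -> clock=12.
Op 2: insert c.com -> 10.0.0.5 (expiry=12+7=19). clock=12
Op 3: insert c.com -> 10.0.0.1 (expiry=12+2=14). clock=12
Op 4: tick 11 -> clock=23. purged={c.com}
Op 5: insert e.com -> 10.0.0.4 (expiry=23+4=27). clock=23
Op 6: insert d.com -> 10.0.0.3 (expiry=23+7=30). clock=23
Op 7: tick 1 -> clock=24.
Op 8: tick 5 -> clock=29. purged={e.com}
Op 9: tick 3 -> clock=32. purged={d.com}
Op 10: tick 9 -> clock=41.
Op 11: insert b.com -> 10.0.0.5 (expiry=41+1=42). clock=41
Op 12: insert b.com -> 10.0.0.3 (expiry=41+6=47). clock=41
Op 13: tick 7 -> clock=48. purged={b.com}
Op 14: tick 12 -> clock=60.
Op 15: insert e.com -> 10.0.0.1 (expiry=60+1=61). clock=60
Op 16: tick 4 -> clock=64. purged={e.com}
Op 17: tick 4 -> clock=68.
Op 18: insert f.com -> 10.0.0.2 (expiry=68+6=74). clock=68
Op 19: insert e.com -> 10.0.0.3 (expiry=68+7=75). clock=68
Op 20: tick 11 -> clock=79. purged={e.com,f.com}
Op 21: tick 3 -> clock=82.
Op 22: tick 11 -> clock=93.
Op 23: insert a.com -> 10.0.0.3 (expiry=93+1=94). clock=93
Final clock = 93
Final cache (unexpired): {a.com} -> size=1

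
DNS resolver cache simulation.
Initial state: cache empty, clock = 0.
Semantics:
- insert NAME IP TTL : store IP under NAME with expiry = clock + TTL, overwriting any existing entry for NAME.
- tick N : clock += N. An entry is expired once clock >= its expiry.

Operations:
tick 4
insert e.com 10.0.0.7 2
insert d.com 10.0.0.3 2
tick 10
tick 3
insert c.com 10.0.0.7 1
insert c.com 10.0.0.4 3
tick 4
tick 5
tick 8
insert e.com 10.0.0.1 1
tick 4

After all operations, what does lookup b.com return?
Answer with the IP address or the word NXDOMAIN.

Answer: NXDOMAIN

Derivation:
Op 1: tick 4 -> clock=4.
Op 2: insert e.com -> 10.0.0.7 (expiry=4+2=6). clock=4
Op 3: insert d.com -> 10.0.0.3 (expiry=4+2=6). clock=4
Op 4: tick 10 -> clock=14. purged={d.com,e.com}
Op 5: tick 3 -> clock=17.
Op 6: insert c.com -> 10.0.0.7 (expiry=17+1=18). clock=17
Op 7: insert c.com -> 10.0.0.4 (expiry=17+3=20). clock=17
Op 8: tick 4 -> clock=21. purged={c.com}
Op 9: tick 5 -> clock=26.
Op 10: tick 8 -> clock=34.
Op 11: insert e.com -> 10.0.0.1 (expiry=34+1=35). clock=34
Op 12: tick 4 -> clock=38. purged={e.com}
lookup b.com: not in cache (expired or never inserted)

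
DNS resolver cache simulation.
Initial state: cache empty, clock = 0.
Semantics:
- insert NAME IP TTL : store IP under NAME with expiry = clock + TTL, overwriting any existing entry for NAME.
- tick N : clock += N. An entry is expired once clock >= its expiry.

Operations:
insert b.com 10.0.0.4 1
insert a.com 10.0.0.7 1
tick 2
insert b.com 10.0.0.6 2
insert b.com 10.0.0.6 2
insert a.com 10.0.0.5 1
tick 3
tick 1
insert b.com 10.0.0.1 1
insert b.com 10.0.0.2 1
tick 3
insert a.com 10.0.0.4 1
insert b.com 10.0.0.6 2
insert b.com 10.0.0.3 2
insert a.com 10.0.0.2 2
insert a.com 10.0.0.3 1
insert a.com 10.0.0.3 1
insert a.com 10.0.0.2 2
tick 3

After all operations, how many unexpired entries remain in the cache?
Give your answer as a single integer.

Answer: 0

Derivation:
Op 1: insert b.com -> 10.0.0.4 (expiry=0+1=1). clock=0
Op 2: insert a.com -> 10.0.0.7 (expiry=0+1=1). clock=0
Op 3: tick 2 -> clock=2. purged={a.com,b.com}
Op 4: insert b.com -> 10.0.0.6 (expiry=2+2=4). clock=2
Op 5: insert b.com -> 10.0.0.6 (expiry=2+2=4). clock=2
Op 6: insert a.com -> 10.0.0.5 (expiry=2+1=3). clock=2
Op 7: tick 3 -> clock=5. purged={a.com,b.com}
Op 8: tick 1 -> clock=6.
Op 9: insert b.com -> 10.0.0.1 (expiry=6+1=7). clock=6
Op 10: insert b.com -> 10.0.0.2 (expiry=6+1=7). clock=6
Op 11: tick 3 -> clock=9. purged={b.com}
Op 12: insert a.com -> 10.0.0.4 (expiry=9+1=10). clock=9
Op 13: insert b.com -> 10.0.0.6 (expiry=9+2=11). clock=9
Op 14: insert b.com -> 10.0.0.3 (expiry=9+2=11). clock=9
Op 15: insert a.com -> 10.0.0.2 (expiry=9+2=11). clock=9
Op 16: insert a.com -> 10.0.0.3 (expiry=9+1=10). clock=9
Op 17: insert a.com -> 10.0.0.3 (expiry=9+1=10). clock=9
Op 18: insert a.com -> 10.0.0.2 (expiry=9+2=11). clock=9
Op 19: tick 3 -> clock=12. purged={a.com,b.com}
Final cache (unexpired): {} -> size=0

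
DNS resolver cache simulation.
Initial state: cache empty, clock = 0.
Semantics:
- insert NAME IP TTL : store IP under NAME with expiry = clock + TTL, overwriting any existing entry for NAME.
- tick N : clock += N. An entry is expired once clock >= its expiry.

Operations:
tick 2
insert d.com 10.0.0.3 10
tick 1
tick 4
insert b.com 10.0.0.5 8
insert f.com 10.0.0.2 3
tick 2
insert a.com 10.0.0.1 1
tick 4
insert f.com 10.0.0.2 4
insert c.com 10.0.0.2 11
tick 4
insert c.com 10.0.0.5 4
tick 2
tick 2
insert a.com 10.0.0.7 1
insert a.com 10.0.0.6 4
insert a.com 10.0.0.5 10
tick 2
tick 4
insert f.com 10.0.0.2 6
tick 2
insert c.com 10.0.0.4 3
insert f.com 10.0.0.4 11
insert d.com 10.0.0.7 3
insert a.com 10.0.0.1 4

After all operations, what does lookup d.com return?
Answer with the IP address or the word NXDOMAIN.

Op 1: tick 2 -> clock=2.
Op 2: insert d.com -> 10.0.0.3 (expiry=2+10=12). clock=2
Op 3: tick 1 -> clock=3.
Op 4: tick 4 -> clock=7.
Op 5: insert b.com -> 10.0.0.5 (expiry=7+8=15). clock=7
Op 6: insert f.com -> 10.0.0.2 (expiry=7+3=10). clock=7
Op 7: tick 2 -> clock=9.
Op 8: insert a.com -> 10.0.0.1 (expiry=9+1=10). clock=9
Op 9: tick 4 -> clock=13. purged={a.com,d.com,f.com}
Op 10: insert f.com -> 10.0.0.2 (expiry=13+4=17). clock=13
Op 11: insert c.com -> 10.0.0.2 (expiry=13+11=24). clock=13
Op 12: tick 4 -> clock=17. purged={b.com,f.com}
Op 13: insert c.com -> 10.0.0.5 (expiry=17+4=21). clock=17
Op 14: tick 2 -> clock=19.
Op 15: tick 2 -> clock=21. purged={c.com}
Op 16: insert a.com -> 10.0.0.7 (expiry=21+1=22). clock=21
Op 17: insert a.com -> 10.0.0.6 (expiry=21+4=25). clock=21
Op 18: insert a.com -> 10.0.0.5 (expiry=21+10=31). clock=21
Op 19: tick 2 -> clock=23.
Op 20: tick 4 -> clock=27.
Op 21: insert f.com -> 10.0.0.2 (expiry=27+6=33). clock=27
Op 22: tick 2 -> clock=29.
Op 23: insert c.com -> 10.0.0.4 (expiry=29+3=32). clock=29
Op 24: insert f.com -> 10.0.0.4 (expiry=29+11=40). clock=29
Op 25: insert d.com -> 10.0.0.7 (expiry=29+3=32). clock=29
Op 26: insert a.com -> 10.0.0.1 (expiry=29+4=33). clock=29
lookup d.com: present, ip=10.0.0.7 expiry=32 > clock=29

Answer: 10.0.0.7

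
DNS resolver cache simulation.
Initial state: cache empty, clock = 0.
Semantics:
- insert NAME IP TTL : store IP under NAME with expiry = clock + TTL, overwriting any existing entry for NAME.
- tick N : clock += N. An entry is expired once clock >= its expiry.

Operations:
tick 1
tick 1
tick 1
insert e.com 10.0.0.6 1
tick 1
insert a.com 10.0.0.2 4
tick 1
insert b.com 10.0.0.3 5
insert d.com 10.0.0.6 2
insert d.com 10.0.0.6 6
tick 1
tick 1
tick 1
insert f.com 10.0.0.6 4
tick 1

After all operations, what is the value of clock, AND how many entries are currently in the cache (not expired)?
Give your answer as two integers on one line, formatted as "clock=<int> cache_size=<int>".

Answer: clock=9 cache_size=3

Derivation:
Op 1: tick 1 -> clock=1.
Op 2: tick 1 -> clock=2.
Op 3: tick 1 -> clock=3.
Op 4: insert e.com -> 10.0.0.6 (expiry=3+1=4). clock=3
Op 5: tick 1 -> clock=4. purged={e.com}
Op 6: insert a.com -> 10.0.0.2 (expiry=4+4=8). clock=4
Op 7: tick 1 -> clock=5.
Op 8: insert b.com -> 10.0.0.3 (expiry=5+5=10). clock=5
Op 9: insert d.com -> 10.0.0.6 (expiry=5+2=7). clock=5
Op 10: insert d.com -> 10.0.0.6 (expiry=5+6=11). clock=5
Op 11: tick 1 -> clock=6.
Op 12: tick 1 -> clock=7.
Op 13: tick 1 -> clock=8. purged={a.com}
Op 14: insert f.com -> 10.0.0.6 (expiry=8+4=12). clock=8
Op 15: tick 1 -> clock=9.
Final clock = 9
Final cache (unexpired): {b.com,d.com,f.com} -> size=3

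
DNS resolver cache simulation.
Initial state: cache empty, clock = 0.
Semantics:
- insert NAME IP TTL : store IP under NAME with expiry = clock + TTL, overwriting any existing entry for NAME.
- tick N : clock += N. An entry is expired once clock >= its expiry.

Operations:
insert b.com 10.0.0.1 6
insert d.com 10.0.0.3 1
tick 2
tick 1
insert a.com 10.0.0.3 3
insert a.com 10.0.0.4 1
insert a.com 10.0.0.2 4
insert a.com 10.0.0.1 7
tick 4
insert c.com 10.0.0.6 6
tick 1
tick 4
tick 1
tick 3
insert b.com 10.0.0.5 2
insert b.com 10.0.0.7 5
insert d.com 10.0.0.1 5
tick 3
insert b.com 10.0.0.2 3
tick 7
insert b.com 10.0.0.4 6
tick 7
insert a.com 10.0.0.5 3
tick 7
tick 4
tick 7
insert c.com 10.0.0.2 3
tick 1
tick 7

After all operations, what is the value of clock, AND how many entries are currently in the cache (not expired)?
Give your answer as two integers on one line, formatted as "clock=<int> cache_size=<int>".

Answer: clock=59 cache_size=0

Derivation:
Op 1: insert b.com -> 10.0.0.1 (expiry=0+6=6). clock=0
Op 2: insert d.com -> 10.0.0.3 (expiry=0+1=1). clock=0
Op 3: tick 2 -> clock=2. purged={d.com}
Op 4: tick 1 -> clock=3.
Op 5: insert a.com -> 10.0.0.3 (expiry=3+3=6). clock=3
Op 6: insert a.com -> 10.0.0.4 (expiry=3+1=4). clock=3
Op 7: insert a.com -> 10.0.0.2 (expiry=3+4=7). clock=3
Op 8: insert a.com -> 10.0.0.1 (expiry=3+7=10). clock=3
Op 9: tick 4 -> clock=7. purged={b.com}
Op 10: insert c.com -> 10.0.0.6 (expiry=7+6=13). clock=7
Op 11: tick 1 -> clock=8.
Op 12: tick 4 -> clock=12. purged={a.com}
Op 13: tick 1 -> clock=13. purged={c.com}
Op 14: tick 3 -> clock=16.
Op 15: insert b.com -> 10.0.0.5 (expiry=16+2=18). clock=16
Op 16: insert b.com -> 10.0.0.7 (expiry=16+5=21). clock=16
Op 17: insert d.com -> 10.0.0.1 (expiry=16+5=21). clock=16
Op 18: tick 3 -> clock=19.
Op 19: insert b.com -> 10.0.0.2 (expiry=19+3=22). clock=19
Op 20: tick 7 -> clock=26. purged={b.com,d.com}
Op 21: insert b.com -> 10.0.0.4 (expiry=26+6=32). clock=26
Op 22: tick 7 -> clock=33. purged={b.com}
Op 23: insert a.com -> 10.0.0.5 (expiry=33+3=36). clock=33
Op 24: tick 7 -> clock=40. purged={a.com}
Op 25: tick 4 -> clock=44.
Op 26: tick 7 -> clock=51.
Op 27: insert c.com -> 10.0.0.2 (expiry=51+3=54). clock=51
Op 28: tick 1 -> clock=52.
Op 29: tick 7 -> clock=59. purged={c.com}
Final clock = 59
Final cache (unexpired): {} -> size=0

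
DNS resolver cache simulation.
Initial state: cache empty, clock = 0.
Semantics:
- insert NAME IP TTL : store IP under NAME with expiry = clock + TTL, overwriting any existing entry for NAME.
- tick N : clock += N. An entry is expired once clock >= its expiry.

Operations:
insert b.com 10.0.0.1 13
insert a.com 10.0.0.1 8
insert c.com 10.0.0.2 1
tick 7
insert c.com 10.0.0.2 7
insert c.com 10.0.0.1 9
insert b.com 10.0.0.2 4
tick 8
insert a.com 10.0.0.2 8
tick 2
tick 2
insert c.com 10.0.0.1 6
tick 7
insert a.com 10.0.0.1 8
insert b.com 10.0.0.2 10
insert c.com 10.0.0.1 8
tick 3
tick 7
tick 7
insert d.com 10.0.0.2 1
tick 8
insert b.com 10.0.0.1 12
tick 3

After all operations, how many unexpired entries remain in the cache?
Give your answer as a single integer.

Answer: 1

Derivation:
Op 1: insert b.com -> 10.0.0.1 (expiry=0+13=13). clock=0
Op 2: insert a.com -> 10.0.0.1 (expiry=0+8=8). clock=0
Op 3: insert c.com -> 10.0.0.2 (expiry=0+1=1). clock=0
Op 4: tick 7 -> clock=7. purged={c.com}
Op 5: insert c.com -> 10.0.0.2 (expiry=7+7=14). clock=7
Op 6: insert c.com -> 10.0.0.1 (expiry=7+9=16). clock=7
Op 7: insert b.com -> 10.0.0.2 (expiry=7+4=11). clock=7
Op 8: tick 8 -> clock=15. purged={a.com,b.com}
Op 9: insert a.com -> 10.0.0.2 (expiry=15+8=23). clock=15
Op 10: tick 2 -> clock=17. purged={c.com}
Op 11: tick 2 -> clock=19.
Op 12: insert c.com -> 10.0.0.1 (expiry=19+6=25). clock=19
Op 13: tick 7 -> clock=26. purged={a.com,c.com}
Op 14: insert a.com -> 10.0.0.1 (expiry=26+8=34). clock=26
Op 15: insert b.com -> 10.0.0.2 (expiry=26+10=36). clock=26
Op 16: insert c.com -> 10.0.0.1 (expiry=26+8=34). clock=26
Op 17: tick 3 -> clock=29.
Op 18: tick 7 -> clock=36. purged={a.com,b.com,c.com}
Op 19: tick 7 -> clock=43.
Op 20: insert d.com -> 10.0.0.2 (expiry=43+1=44). clock=43
Op 21: tick 8 -> clock=51. purged={d.com}
Op 22: insert b.com -> 10.0.0.1 (expiry=51+12=63). clock=51
Op 23: tick 3 -> clock=54.
Final cache (unexpired): {b.com} -> size=1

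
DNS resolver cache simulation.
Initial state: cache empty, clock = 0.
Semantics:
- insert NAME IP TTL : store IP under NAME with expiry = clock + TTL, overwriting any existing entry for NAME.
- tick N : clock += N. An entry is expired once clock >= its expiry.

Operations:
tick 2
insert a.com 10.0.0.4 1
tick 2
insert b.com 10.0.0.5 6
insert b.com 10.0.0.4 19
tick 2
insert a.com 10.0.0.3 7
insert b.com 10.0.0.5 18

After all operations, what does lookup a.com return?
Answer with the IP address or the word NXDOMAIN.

Op 1: tick 2 -> clock=2.
Op 2: insert a.com -> 10.0.0.4 (expiry=2+1=3). clock=2
Op 3: tick 2 -> clock=4. purged={a.com}
Op 4: insert b.com -> 10.0.0.5 (expiry=4+6=10). clock=4
Op 5: insert b.com -> 10.0.0.4 (expiry=4+19=23). clock=4
Op 6: tick 2 -> clock=6.
Op 7: insert a.com -> 10.0.0.3 (expiry=6+7=13). clock=6
Op 8: insert b.com -> 10.0.0.5 (expiry=6+18=24). clock=6
lookup a.com: present, ip=10.0.0.3 expiry=13 > clock=6

Answer: 10.0.0.3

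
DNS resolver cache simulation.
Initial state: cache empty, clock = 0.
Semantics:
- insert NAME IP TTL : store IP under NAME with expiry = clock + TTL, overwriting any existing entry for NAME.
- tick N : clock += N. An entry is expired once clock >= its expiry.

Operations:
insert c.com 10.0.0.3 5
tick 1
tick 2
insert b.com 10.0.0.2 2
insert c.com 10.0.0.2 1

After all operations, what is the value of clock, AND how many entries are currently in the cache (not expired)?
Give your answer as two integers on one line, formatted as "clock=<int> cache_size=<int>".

Answer: clock=3 cache_size=2

Derivation:
Op 1: insert c.com -> 10.0.0.3 (expiry=0+5=5). clock=0
Op 2: tick 1 -> clock=1.
Op 3: tick 2 -> clock=3.
Op 4: insert b.com -> 10.0.0.2 (expiry=3+2=5). clock=3
Op 5: insert c.com -> 10.0.0.2 (expiry=3+1=4). clock=3
Final clock = 3
Final cache (unexpired): {b.com,c.com} -> size=2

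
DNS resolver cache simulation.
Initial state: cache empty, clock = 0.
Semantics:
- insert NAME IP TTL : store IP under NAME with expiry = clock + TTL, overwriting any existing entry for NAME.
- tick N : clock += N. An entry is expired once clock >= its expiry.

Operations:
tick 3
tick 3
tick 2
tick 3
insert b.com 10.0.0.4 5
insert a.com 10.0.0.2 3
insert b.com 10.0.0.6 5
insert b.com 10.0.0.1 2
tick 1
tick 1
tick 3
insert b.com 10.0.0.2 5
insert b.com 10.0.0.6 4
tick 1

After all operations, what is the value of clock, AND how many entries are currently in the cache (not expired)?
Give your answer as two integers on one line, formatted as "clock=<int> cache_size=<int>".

Op 1: tick 3 -> clock=3.
Op 2: tick 3 -> clock=6.
Op 3: tick 2 -> clock=8.
Op 4: tick 3 -> clock=11.
Op 5: insert b.com -> 10.0.0.4 (expiry=11+5=16). clock=11
Op 6: insert a.com -> 10.0.0.2 (expiry=11+3=14). clock=11
Op 7: insert b.com -> 10.0.0.6 (expiry=11+5=16). clock=11
Op 8: insert b.com -> 10.0.0.1 (expiry=11+2=13). clock=11
Op 9: tick 1 -> clock=12.
Op 10: tick 1 -> clock=13. purged={b.com}
Op 11: tick 3 -> clock=16. purged={a.com}
Op 12: insert b.com -> 10.0.0.2 (expiry=16+5=21). clock=16
Op 13: insert b.com -> 10.0.0.6 (expiry=16+4=20). clock=16
Op 14: tick 1 -> clock=17.
Final clock = 17
Final cache (unexpired): {b.com} -> size=1

Answer: clock=17 cache_size=1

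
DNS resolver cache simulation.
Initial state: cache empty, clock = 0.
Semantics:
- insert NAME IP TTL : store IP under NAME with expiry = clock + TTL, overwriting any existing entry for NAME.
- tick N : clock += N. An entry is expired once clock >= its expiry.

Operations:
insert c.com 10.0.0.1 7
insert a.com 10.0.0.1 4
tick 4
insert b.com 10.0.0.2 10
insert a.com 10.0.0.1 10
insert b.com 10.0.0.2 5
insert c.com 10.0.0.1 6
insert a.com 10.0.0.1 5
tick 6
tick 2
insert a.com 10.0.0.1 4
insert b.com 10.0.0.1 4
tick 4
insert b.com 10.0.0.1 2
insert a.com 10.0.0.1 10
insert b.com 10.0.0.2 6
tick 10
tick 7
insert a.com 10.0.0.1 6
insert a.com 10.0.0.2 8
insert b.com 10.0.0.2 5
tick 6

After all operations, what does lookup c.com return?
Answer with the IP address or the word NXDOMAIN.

Op 1: insert c.com -> 10.0.0.1 (expiry=0+7=7). clock=0
Op 2: insert a.com -> 10.0.0.1 (expiry=0+4=4). clock=0
Op 3: tick 4 -> clock=4. purged={a.com}
Op 4: insert b.com -> 10.0.0.2 (expiry=4+10=14). clock=4
Op 5: insert a.com -> 10.0.0.1 (expiry=4+10=14). clock=4
Op 6: insert b.com -> 10.0.0.2 (expiry=4+5=9). clock=4
Op 7: insert c.com -> 10.0.0.1 (expiry=4+6=10). clock=4
Op 8: insert a.com -> 10.0.0.1 (expiry=4+5=9). clock=4
Op 9: tick 6 -> clock=10. purged={a.com,b.com,c.com}
Op 10: tick 2 -> clock=12.
Op 11: insert a.com -> 10.0.0.1 (expiry=12+4=16). clock=12
Op 12: insert b.com -> 10.0.0.1 (expiry=12+4=16). clock=12
Op 13: tick 4 -> clock=16. purged={a.com,b.com}
Op 14: insert b.com -> 10.0.0.1 (expiry=16+2=18). clock=16
Op 15: insert a.com -> 10.0.0.1 (expiry=16+10=26). clock=16
Op 16: insert b.com -> 10.0.0.2 (expiry=16+6=22). clock=16
Op 17: tick 10 -> clock=26. purged={a.com,b.com}
Op 18: tick 7 -> clock=33.
Op 19: insert a.com -> 10.0.0.1 (expiry=33+6=39). clock=33
Op 20: insert a.com -> 10.0.0.2 (expiry=33+8=41). clock=33
Op 21: insert b.com -> 10.0.0.2 (expiry=33+5=38). clock=33
Op 22: tick 6 -> clock=39. purged={b.com}
lookup c.com: not in cache (expired or never inserted)

Answer: NXDOMAIN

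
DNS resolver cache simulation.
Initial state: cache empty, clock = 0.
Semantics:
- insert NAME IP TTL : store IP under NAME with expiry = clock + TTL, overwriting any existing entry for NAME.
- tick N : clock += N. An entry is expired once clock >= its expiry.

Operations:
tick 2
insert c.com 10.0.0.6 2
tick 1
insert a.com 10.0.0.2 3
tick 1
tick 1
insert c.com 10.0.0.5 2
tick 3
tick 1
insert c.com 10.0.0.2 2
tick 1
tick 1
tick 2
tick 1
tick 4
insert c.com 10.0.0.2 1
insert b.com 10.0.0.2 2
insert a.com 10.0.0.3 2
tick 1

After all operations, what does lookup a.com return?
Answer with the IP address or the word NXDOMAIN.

Op 1: tick 2 -> clock=2.
Op 2: insert c.com -> 10.0.0.6 (expiry=2+2=4). clock=2
Op 3: tick 1 -> clock=3.
Op 4: insert a.com -> 10.0.0.2 (expiry=3+3=6). clock=3
Op 5: tick 1 -> clock=4. purged={c.com}
Op 6: tick 1 -> clock=5.
Op 7: insert c.com -> 10.0.0.5 (expiry=5+2=7). clock=5
Op 8: tick 3 -> clock=8. purged={a.com,c.com}
Op 9: tick 1 -> clock=9.
Op 10: insert c.com -> 10.0.0.2 (expiry=9+2=11). clock=9
Op 11: tick 1 -> clock=10.
Op 12: tick 1 -> clock=11. purged={c.com}
Op 13: tick 2 -> clock=13.
Op 14: tick 1 -> clock=14.
Op 15: tick 4 -> clock=18.
Op 16: insert c.com -> 10.0.0.2 (expiry=18+1=19). clock=18
Op 17: insert b.com -> 10.0.0.2 (expiry=18+2=20). clock=18
Op 18: insert a.com -> 10.0.0.3 (expiry=18+2=20). clock=18
Op 19: tick 1 -> clock=19. purged={c.com}
lookup a.com: present, ip=10.0.0.3 expiry=20 > clock=19

Answer: 10.0.0.3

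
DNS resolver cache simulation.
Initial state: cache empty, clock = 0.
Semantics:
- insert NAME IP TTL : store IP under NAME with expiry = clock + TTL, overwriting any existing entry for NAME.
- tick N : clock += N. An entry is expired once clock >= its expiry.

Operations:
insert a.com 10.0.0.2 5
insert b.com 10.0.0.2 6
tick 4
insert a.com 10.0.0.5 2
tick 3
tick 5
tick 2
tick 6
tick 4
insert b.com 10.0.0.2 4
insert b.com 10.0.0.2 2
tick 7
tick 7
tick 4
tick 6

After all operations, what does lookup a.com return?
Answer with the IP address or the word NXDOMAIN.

Answer: NXDOMAIN

Derivation:
Op 1: insert a.com -> 10.0.0.2 (expiry=0+5=5). clock=0
Op 2: insert b.com -> 10.0.0.2 (expiry=0+6=6). clock=0
Op 3: tick 4 -> clock=4.
Op 4: insert a.com -> 10.0.0.5 (expiry=4+2=6). clock=4
Op 5: tick 3 -> clock=7. purged={a.com,b.com}
Op 6: tick 5 -> clock=12.
Op 7: tick 2 -> clock=14.
Op 8: tick 6 -> clock=20.
Op 9: tick 4 -> clock=24.
Op 10: insert b.com -> 10.0.0.2 (expiry=24+4=28). clock=24
Op 11: insert b.com -> 10.0.0.2 (expiry=24+2=26). clock=24
Op 12: tick 7 -> clock=31. purged={b.com}
Op 13: tick 7 -> clock=38.
Op 14: tick 4 -> clock=42.
Op 15: tick 6 -> clock=48.
lookup a.com: not in cache (expired or never inserted)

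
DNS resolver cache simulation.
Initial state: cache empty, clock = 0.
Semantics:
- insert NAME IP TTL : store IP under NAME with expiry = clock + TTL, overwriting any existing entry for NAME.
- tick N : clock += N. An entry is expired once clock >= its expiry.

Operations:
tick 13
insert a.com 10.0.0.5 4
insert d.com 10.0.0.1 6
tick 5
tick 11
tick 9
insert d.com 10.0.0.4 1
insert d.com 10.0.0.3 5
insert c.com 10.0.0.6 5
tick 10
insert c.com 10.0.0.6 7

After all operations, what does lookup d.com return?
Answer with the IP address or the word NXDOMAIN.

Answer: NXDOMAIN

Derivation:
Op 1: tick 13 -> clock=13.
Op 2: insert a.com -> 10.0.0.5 (expiry=13+4=17). clock=13
Op 3: insert d.com -> 10.0.0.1 (expiry=13+6=19). clock=13
Op 4: tick 5 -> clock=18. purged={a.com}
Op 5: tick 11 -> clock=29. purged={d.com}
Op 6: tick 9 -> clock=38.
Op 7: insert d.com -> 10.0.0.4 (expiry=38+1=39). clock=38
Op 8: insert d.com -> 10.0.0.3 (expiry=38+5=43). clock=38
Op 9: insert c.com -> 10.0.0.6 (expiry=38+5=43). clock=38
Op 10: tick 10 -> clock=48. purged={c.com,d.com}
Op 11: insert c.com -> 10.0.0.6 (expiry=48+7=55). clock=48
lookup d.com: not in cache (expired or never inserted)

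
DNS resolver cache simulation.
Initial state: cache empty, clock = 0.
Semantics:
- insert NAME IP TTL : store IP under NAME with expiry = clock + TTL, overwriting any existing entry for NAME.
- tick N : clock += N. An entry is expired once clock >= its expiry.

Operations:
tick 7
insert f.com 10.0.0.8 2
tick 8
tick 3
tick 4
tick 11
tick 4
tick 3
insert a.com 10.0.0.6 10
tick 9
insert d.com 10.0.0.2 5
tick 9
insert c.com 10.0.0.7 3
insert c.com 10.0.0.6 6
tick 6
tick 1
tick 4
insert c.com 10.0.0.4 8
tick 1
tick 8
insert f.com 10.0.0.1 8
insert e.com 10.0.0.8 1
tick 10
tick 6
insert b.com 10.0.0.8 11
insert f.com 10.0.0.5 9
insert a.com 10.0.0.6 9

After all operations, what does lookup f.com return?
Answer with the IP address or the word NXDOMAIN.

Answer: 10.0.0.5

Derivation:
Op 1: tick 7 -> clock=7.
Op 2: insert f.com -> 10.0.0.8 (expiry=7+2=9). clock=7
Op 3: tick 8 -> clock=15. purged={f.com}
Op 4: tick 3 -> clock=18.
Op 5: tick 4 -> clock=22.
Op 6: tick 11 -> clock=33.
Op 7: tick 4 -> clock=37.
Op 8: tick 3 -> clock=40.
Op 9: insert a.com -> 10.0.0.6 (expiry=40+10=50). clock=40
Op 10: tick 9 -> clock=49.
Op 11: insert d.com -> 10.0.0.2 (expiry=49+5=54). clock=49
Op 12: tick 9 -> clock=58. purged={a.com,d.com}
Op 13: insert c.com -> 10.0.0.7 (expiry=58+3=61). clock=58
Op 14: insert c.com -> 10.0.0.6 (expiry=58+6=64). clock=58
Op 15: tick 6 -> clock=64. purged={c.com}
Op 16: tick 1 -> clock=65.
Op 17: tick 4 -> clock=69.
Op 18: insert c.com -> 10.0.0.4 (expiry=69+8=77). clock=69
Op 19: tick 1 -> clock=70.
Op 20: tick 8 -> clock=78. purged={c.com}
Op 21: insert f.com -> 10.0.0.1 (expiry=78+8=86). clock=78
Op 22: insert e.com -> 10.0.0.8 (expiry=78+1=79). clock=78
Op 23: tick 10 -> clock=88. purged={e.com,f.com}
Op 24: tick 6 -> clock=94.
Op 25: insert b.com -> 10.0.0.8 (expiry=94+11=105). clock=94
Op 26: insert f.com -> 10.0.0.5 (expiry=94+9=103). clock=94
Op 27: insert a.com -> 10.0.0.6 (expiry=94+9=103). clock=94
lookup f.com: present, ip=10.0.0.5 expiry=103 > clock=94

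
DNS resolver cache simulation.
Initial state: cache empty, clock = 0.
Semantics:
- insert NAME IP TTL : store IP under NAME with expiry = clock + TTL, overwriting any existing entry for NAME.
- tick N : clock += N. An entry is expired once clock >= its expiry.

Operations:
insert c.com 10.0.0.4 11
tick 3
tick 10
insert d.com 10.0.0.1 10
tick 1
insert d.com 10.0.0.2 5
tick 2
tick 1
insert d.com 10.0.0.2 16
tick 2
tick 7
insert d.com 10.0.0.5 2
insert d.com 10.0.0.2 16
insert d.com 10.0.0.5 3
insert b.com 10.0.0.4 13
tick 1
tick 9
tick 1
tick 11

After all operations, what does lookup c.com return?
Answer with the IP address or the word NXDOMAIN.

Op 1: insert c.com -> 10.0.0.4 (expiry=0+11=11). clock=0
Op 2: tick 3 -> clock=3.
Op 3: tick 10 -> clock=13. purged={c.com}
Op 4: insert d.com -> 10.0.0.1 (expiry=13+10=23). clock=13
Op 5: tick 1 -> clock=14.
Op 6: insert d.com -> 10.0.0.2 (expiry=14+5=19). clock=14
Op 7: tick 2 -> clock=16.
Op 8: tick 1 -> clock=17.
Op 9: insert d.com -> 10.0.0.2 (expiry=17+16=33). clock=17
Op 10: tick 2 -> clock=19.
Op 11: tick 7 -> clock=26.
Op 12: insert d.com -> 10.0.0.5 (expiry=26+2=28). clock=26
Op 13: insert d.com -> 10.0.0.2 (expiry=26+16=42). clock=26
Op 14: insert d.com -> 10.0.0.5 (expiry=26+3=29). clock=26
Op 15: insert b.com -> 10.0.0.4 (expiry=26+13=39). clock=26
Op 16: tick 1 -> clock=27.
Op 17: tick 9 -> clock=36. purged={d.com}
Op 18: tick 1 -> clock=37.
Op 19: tick 11 -> clock=48. purged={b.com}
lookup c.com: not in cache (expired or never inserted)

Answer: NXDOMAIN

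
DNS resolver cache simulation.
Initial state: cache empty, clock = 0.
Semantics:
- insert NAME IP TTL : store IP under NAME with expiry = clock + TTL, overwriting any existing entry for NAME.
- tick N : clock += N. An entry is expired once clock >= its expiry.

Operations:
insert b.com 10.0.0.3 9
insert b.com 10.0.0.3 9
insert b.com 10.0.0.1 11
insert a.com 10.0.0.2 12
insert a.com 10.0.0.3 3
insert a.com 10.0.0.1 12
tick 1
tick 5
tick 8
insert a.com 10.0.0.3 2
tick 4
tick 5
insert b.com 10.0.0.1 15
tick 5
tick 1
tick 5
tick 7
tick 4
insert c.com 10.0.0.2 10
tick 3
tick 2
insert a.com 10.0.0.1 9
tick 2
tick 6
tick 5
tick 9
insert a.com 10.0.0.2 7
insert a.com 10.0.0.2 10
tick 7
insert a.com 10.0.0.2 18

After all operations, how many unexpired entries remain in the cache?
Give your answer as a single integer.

Answer: 1

Derivation:
Op 1: insert b.com -> 10.0.0.3 (expiry=0+9=9). clock=0
Op 2: insert b.com -> 10.0.0.3 (expiry=0+9=9). clock=0
Op 3: insert b.com -> 10.0.0.1 (expiry=0+11=11). clock=0
Op 4: insert a.com -> 10.0.0.2 (expiry=0+12=12). clock=0
Op 5: insert a.com -> 10.0.0.3 (expiry=0+3=3). clock=0
Op 6: insert a.com -> 10.0.0.1 (expiry=0+12=12). clock=0
Op 7: tick 1 -> clock=1.
Op 8: tick 5 -> clock=6.
Op 9: tick 8 -> clock=14. purged={a.com,b.com}
Op 10: insert a.com -> 10.0.0.3 (expiry=14+2=16). clock=14
Op 11: tick 4 -> clock=18. purged={a.com}
Op 12: tick 5 -> clock=23.
Op 13: insert b.com -> 10.0.0.1 (expiry=23+15=38). clock=23
Op 14: tick 5 -> clock=28.
Op 15: tick 1 -> clock=29.
Op 16: tick 5 -> clock=34.
Op 17: tick 7 -> clock=41. purged={b.com}
Op 18: tick 4 -> clock=45.
Op 19: insert c.com -> 10.0.0.2 (expiry=45+10=55). clock=45
Op 20: tick 3 -> clock=48.
Op 21: tick 2 -> clock=50.
Op 22: insert a.com -> 10.0.0.1 (expiry=50+9=59). clock=50
Op 23: tick 2 -> clock=52.
Op 24: tick 6 -> clock=58. purged={c.com}
Op 25: tick 5 -> clock=63. purged={a.com}
Op 26: tick 9 -> clock=72.
Op 27: insert a.com -> 10.0.0.2 (expiry=72+7=79). clock=72
Op 28: insert a.com -> 10.0.0.2 (expiry=72+10=82). clock=72
Op 29: tick 7 -> clock=79.
Op 30: insert a.com -> 10.0.0.2 (expiry=79+18=97). clock=79
Final cache (unexpired): {a.com} -> size=1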